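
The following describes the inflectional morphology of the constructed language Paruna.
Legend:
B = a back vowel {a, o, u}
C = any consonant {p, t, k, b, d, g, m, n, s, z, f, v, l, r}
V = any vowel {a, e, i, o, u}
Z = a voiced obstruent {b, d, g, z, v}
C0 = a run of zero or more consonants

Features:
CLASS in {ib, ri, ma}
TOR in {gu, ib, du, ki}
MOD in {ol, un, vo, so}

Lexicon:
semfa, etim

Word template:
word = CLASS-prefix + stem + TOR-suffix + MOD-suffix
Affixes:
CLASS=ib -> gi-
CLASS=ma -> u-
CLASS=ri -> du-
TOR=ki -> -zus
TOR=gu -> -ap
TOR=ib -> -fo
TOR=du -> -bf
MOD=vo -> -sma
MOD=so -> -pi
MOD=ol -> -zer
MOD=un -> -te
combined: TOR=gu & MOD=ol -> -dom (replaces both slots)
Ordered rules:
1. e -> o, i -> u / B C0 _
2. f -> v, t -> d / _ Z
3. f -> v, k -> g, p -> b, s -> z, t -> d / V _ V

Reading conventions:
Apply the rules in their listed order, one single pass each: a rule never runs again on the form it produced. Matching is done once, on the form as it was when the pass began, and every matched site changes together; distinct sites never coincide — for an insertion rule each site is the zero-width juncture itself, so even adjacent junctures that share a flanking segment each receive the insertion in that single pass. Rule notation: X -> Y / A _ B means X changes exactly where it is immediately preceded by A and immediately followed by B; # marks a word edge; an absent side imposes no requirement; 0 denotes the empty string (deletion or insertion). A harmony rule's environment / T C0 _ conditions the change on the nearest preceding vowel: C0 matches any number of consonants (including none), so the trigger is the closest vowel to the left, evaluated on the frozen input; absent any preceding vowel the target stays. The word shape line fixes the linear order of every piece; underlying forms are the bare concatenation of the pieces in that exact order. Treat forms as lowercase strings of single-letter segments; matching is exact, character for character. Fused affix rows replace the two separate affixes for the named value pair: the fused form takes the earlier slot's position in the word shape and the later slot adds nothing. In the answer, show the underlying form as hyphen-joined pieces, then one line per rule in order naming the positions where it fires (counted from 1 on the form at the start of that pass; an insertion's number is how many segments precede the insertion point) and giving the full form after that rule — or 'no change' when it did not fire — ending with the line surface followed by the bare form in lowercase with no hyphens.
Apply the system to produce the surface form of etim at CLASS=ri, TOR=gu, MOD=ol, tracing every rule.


underlying: du-etim-dom
1. e -> o, i -> u / B C0 _: fires at position(s) 3: duotimdom
2. f -> v, t -> d / _ Z: no change
3. f -> v, k -> g, p -> b, s -> z, t -> d / V _ V: fires at position(s) 4: duodimdom
surface: duodimdom


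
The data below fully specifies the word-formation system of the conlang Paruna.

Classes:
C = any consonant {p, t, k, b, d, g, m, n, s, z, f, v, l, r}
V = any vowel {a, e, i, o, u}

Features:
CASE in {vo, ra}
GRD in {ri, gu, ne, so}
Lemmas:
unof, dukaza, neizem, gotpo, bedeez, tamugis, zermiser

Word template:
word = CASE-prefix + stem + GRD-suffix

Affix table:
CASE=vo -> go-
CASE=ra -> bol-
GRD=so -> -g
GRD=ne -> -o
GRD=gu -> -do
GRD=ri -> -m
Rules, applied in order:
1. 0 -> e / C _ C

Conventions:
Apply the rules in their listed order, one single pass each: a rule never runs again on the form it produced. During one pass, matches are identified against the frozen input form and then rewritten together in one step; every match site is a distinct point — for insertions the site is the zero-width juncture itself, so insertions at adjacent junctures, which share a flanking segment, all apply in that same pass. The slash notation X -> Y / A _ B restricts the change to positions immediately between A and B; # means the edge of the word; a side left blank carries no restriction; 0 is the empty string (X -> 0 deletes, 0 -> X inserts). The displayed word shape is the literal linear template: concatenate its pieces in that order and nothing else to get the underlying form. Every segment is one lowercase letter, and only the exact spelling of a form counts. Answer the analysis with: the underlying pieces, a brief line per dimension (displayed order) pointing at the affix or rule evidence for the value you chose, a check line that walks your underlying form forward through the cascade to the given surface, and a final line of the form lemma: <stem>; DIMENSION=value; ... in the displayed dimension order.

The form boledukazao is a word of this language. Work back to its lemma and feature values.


underlying: bol-dukaza-o
CASE=ra - signalled by the affix bol-
GRD=ne - signalled by the affix -o
check: boldukazao -> boledukazao
lemma: dukaza; CASE=ra; GRD=ne


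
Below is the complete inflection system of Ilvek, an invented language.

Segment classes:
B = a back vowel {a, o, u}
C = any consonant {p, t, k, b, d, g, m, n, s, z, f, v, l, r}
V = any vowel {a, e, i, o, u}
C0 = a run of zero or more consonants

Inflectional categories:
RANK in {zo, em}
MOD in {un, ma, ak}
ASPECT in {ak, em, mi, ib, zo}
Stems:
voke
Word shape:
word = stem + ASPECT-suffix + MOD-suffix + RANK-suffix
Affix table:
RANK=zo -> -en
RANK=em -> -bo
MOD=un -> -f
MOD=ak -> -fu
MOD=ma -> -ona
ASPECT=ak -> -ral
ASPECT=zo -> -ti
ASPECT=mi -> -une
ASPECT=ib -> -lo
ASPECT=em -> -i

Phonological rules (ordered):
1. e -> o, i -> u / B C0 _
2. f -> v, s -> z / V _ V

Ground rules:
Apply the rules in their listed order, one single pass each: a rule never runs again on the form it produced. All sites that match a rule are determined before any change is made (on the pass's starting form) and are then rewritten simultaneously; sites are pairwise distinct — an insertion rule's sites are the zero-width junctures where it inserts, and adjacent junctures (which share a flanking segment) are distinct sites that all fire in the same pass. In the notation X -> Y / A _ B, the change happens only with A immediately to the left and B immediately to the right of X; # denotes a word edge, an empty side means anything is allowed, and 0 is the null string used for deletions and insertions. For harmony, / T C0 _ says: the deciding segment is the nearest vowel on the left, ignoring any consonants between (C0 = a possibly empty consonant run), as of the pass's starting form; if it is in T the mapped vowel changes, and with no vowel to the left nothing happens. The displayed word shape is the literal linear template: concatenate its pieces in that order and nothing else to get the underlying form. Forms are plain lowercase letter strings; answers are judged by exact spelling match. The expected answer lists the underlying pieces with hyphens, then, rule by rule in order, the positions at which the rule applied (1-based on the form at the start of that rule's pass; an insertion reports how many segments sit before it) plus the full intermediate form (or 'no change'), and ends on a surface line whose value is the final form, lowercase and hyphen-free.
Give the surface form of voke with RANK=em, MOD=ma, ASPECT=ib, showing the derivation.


underlying: voke-lo-ona-bo
1. e -> o, i -> u / B C0 _: fires at position(s) 4: vokoloonabo
2. f -> v, s -> z / V _ V: no change
surface: vokoloonabo


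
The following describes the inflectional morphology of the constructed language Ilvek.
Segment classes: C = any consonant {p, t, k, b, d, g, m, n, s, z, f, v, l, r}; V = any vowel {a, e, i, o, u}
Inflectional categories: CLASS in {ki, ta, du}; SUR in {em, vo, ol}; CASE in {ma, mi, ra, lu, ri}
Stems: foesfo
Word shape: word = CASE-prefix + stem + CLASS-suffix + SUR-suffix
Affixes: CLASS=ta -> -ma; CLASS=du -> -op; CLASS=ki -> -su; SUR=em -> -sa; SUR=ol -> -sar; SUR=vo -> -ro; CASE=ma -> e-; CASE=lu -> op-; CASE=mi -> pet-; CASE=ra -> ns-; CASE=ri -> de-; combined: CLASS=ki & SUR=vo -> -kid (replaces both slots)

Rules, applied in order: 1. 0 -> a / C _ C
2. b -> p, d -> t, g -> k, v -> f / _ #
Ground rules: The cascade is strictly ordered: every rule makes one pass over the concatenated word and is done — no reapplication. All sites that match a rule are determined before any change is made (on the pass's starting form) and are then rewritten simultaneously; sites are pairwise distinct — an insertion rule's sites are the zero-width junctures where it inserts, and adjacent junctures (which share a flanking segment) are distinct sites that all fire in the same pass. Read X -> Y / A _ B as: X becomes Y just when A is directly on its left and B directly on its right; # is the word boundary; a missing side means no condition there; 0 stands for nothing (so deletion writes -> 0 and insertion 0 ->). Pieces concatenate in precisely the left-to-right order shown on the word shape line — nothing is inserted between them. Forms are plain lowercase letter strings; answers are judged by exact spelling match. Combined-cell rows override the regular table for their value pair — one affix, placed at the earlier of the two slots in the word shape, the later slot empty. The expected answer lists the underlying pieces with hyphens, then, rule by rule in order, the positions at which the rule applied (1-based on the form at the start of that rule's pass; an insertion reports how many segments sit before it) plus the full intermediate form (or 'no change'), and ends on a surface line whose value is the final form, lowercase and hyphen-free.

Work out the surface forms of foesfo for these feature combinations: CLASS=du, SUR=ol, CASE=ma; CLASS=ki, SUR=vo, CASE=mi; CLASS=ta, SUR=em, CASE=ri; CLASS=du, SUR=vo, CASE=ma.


cell CLASS=du, SUR=ol, CASE=ma:
underlying: e-foesfo-op-sar
1. 0 -> a / C _ C: inserts after position(s) 5, 9: efoesafoopasar
2. b -> p, d -> t, g -> k, v -> f / _ #: no change
surface: efoesafoopasar

cell CLASS=ki, SUR=vo, CASE=mi:
underlying: pet-foesfo-kid
1. 0 -> a / C _ C: inserts after position(s) 3, 7: petafoesafokid
2. b -> p, d -> t, g -> k, v -> f / _ #: fires at position(s) 14: petafoesafokit
surface: petafoesafokit

cell CLASS=ta, SUR=em, CASE=ri:
underlying: de-foesfo-ma-sa
1. 0 -> a / C _ C: inserts after position(s) 6: defoesafomasa
2. b -> p, d -> t, g -> k, v -> f / _ #: no change
surface: defoesafomasa

cell CLASS=du, SUR=vo, CASE=ma:
underlying: e-foesfo-op-ro
1. 0 -> a / C _ C: inserts after position(s) 5, 9: efoesafooparo
2. b -> p, d -> t, g -> k, v -> f / _ #: no change
surface: efoesafooparo


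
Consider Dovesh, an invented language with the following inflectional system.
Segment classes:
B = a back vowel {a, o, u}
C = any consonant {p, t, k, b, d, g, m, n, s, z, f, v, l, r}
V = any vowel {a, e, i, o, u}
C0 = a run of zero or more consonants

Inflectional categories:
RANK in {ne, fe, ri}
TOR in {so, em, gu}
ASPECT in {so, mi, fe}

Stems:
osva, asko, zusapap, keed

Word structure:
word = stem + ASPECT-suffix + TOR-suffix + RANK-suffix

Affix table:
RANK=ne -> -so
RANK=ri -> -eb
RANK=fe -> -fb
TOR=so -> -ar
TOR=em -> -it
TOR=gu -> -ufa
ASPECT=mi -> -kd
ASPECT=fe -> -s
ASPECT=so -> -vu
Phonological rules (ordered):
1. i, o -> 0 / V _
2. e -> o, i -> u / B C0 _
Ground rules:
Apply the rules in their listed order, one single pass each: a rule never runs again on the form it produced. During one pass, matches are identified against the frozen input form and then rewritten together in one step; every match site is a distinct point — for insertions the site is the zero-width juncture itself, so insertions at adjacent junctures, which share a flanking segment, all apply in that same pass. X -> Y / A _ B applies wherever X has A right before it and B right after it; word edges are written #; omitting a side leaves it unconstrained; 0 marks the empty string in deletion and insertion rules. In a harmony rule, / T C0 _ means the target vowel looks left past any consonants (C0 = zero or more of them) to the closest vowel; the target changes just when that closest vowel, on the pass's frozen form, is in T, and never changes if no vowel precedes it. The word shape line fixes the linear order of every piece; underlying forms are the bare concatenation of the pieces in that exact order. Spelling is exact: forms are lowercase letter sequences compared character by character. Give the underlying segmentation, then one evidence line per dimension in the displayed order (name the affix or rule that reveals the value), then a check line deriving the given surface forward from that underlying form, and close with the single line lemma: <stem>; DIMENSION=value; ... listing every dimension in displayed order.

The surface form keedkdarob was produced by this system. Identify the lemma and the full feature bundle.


underlying: keed-kd-ar-eb
RANK=ri - signalled by the affix -eb
TOR=so - signalled by the affix -ar
ASPECT=mi - signalled by the affix -kd
check: keedkdareb -> keedkdareb -> keedkdarob
lemma: keed; RANK=ri; TOR=so; ASPECT=mi


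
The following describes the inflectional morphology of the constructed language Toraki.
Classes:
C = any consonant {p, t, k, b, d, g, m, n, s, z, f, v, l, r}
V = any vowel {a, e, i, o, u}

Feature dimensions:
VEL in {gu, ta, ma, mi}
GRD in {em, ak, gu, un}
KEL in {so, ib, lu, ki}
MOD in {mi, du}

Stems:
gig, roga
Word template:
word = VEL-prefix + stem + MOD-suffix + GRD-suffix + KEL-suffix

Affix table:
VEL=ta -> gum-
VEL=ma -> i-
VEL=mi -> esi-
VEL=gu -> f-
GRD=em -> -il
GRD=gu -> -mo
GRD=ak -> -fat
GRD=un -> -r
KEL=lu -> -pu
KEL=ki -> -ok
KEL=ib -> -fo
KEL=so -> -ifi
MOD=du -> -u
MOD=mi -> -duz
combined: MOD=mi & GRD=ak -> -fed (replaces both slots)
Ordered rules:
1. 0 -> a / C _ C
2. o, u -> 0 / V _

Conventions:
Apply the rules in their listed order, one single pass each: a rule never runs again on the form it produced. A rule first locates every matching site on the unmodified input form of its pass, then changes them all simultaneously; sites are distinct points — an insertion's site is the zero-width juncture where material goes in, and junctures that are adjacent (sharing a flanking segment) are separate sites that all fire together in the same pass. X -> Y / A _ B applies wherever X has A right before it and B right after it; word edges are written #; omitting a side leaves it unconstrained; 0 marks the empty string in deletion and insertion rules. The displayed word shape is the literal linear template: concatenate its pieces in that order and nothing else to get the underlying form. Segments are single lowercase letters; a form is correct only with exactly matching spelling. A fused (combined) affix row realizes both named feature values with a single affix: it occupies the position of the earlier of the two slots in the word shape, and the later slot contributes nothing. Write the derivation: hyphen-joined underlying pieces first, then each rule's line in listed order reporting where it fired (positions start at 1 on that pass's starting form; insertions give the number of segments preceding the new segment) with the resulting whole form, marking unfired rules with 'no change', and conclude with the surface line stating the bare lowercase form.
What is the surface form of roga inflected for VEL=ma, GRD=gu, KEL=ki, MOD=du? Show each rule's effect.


underlying: i-roga-u-mo-ok
1. 0 -> a / C _ C: no change
2. o, u -> 0 / V _: fires at position(s) 6, 9: irogamok
surface: irogamok


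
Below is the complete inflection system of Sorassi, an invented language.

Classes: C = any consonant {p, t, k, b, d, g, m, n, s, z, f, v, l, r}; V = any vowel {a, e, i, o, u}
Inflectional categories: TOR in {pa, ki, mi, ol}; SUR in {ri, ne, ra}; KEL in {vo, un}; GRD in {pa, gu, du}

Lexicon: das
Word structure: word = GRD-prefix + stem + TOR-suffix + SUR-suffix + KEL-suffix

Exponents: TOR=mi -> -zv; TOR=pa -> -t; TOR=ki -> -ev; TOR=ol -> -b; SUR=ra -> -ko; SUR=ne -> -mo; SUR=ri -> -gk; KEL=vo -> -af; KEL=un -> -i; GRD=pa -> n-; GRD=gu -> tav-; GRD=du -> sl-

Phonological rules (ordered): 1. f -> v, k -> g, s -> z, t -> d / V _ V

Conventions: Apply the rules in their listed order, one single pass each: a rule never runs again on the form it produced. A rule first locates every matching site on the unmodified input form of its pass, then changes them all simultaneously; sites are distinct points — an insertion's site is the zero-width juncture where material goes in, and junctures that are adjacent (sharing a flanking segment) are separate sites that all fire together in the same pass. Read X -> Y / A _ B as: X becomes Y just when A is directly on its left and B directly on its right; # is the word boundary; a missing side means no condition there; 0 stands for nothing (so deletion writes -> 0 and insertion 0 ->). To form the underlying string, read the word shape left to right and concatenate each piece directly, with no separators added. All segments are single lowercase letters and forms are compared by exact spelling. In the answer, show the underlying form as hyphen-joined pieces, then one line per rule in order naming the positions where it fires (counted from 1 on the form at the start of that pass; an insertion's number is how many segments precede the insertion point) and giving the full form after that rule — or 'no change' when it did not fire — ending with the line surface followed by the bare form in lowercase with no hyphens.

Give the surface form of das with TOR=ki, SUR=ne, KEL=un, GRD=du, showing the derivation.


underlying: sl-das-ev-mo-i
1. f -> v, k -> g, s -> z, t -> d / V _ V: fires at position(s) 5: sldazevmoi
surface: sldazevmoi


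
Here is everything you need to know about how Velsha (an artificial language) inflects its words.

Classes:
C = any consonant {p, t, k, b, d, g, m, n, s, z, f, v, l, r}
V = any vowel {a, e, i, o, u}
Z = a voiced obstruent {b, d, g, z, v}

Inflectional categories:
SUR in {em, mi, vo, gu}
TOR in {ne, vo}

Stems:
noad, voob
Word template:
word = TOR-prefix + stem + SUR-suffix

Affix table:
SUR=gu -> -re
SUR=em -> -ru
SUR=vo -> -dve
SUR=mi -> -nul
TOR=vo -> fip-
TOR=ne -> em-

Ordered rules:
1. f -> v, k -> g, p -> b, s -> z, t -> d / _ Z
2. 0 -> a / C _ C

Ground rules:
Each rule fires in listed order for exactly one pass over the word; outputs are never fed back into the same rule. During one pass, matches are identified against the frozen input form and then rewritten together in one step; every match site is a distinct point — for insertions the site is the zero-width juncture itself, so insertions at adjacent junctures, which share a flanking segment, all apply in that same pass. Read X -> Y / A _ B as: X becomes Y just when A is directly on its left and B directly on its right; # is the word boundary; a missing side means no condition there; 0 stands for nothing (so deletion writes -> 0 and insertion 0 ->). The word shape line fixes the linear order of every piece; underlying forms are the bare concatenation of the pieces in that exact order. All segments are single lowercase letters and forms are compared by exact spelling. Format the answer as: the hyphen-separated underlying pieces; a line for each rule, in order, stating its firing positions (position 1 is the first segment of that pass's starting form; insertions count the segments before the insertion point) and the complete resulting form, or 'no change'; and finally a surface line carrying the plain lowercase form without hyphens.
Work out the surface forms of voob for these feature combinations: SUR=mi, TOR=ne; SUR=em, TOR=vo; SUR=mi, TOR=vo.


cell SUR=mi, TOR=ne:
underlying: em-voob-nul
1. f -> v, k -> g, p -> b, s -> z, t -> d / _ Z: no change
2. 0 -> a / C _ C: inserts after position(s) 2, 6: emavoobanul
surface: emavoobanul

cell SUR=em, TOR=vo:
underlying: fip-voob-ru
1. f -> v, k -> g, p -> b, s -> z, t -> d / _ Z: fires at position(s) 3: fibvoobru
2. 0 -> a / C _ C: inserts after position(s) 3, 7: fibavoobaru
surface: fibavoobaru

cell SUR=mi, TOR=vo:
underlying: fip-voob-nul
1. f -> v, k -> g, p -> b, s -> z, t -> d / _ Z: fires at position(s) 3: fibvoobnul
2. 0 -> a / C _ C: inserts after position(s) 3, 7: fibavoobanul
surface: fibavoobanul


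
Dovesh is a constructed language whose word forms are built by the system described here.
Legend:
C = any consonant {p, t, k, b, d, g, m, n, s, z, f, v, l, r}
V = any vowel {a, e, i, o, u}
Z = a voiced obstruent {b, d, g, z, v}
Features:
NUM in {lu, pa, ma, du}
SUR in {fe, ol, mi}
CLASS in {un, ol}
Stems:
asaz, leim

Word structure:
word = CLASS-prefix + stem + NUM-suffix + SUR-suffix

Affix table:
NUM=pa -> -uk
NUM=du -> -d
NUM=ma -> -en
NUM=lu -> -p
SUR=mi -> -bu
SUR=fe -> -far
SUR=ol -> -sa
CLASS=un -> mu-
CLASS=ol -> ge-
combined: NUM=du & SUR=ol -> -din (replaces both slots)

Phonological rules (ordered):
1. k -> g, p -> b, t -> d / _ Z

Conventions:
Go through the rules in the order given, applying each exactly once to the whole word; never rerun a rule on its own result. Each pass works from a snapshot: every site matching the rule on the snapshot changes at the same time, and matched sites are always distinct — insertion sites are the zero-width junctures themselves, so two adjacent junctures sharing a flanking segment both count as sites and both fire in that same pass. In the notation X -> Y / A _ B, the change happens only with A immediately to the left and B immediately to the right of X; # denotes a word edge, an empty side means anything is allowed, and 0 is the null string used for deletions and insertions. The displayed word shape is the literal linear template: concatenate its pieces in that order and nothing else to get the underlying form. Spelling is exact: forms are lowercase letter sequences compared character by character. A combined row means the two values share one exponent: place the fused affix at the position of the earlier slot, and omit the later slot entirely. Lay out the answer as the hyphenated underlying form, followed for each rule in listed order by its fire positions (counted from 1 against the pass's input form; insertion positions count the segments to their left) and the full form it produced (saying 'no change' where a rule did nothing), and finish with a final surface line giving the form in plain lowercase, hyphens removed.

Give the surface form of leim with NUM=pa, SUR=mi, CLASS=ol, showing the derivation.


underlying: ge-leim-uk-bu
1. k -> g, p -> b, t -> d / _ Z: fires at position(s) 8: geleimugbu
surface: geleimugbu


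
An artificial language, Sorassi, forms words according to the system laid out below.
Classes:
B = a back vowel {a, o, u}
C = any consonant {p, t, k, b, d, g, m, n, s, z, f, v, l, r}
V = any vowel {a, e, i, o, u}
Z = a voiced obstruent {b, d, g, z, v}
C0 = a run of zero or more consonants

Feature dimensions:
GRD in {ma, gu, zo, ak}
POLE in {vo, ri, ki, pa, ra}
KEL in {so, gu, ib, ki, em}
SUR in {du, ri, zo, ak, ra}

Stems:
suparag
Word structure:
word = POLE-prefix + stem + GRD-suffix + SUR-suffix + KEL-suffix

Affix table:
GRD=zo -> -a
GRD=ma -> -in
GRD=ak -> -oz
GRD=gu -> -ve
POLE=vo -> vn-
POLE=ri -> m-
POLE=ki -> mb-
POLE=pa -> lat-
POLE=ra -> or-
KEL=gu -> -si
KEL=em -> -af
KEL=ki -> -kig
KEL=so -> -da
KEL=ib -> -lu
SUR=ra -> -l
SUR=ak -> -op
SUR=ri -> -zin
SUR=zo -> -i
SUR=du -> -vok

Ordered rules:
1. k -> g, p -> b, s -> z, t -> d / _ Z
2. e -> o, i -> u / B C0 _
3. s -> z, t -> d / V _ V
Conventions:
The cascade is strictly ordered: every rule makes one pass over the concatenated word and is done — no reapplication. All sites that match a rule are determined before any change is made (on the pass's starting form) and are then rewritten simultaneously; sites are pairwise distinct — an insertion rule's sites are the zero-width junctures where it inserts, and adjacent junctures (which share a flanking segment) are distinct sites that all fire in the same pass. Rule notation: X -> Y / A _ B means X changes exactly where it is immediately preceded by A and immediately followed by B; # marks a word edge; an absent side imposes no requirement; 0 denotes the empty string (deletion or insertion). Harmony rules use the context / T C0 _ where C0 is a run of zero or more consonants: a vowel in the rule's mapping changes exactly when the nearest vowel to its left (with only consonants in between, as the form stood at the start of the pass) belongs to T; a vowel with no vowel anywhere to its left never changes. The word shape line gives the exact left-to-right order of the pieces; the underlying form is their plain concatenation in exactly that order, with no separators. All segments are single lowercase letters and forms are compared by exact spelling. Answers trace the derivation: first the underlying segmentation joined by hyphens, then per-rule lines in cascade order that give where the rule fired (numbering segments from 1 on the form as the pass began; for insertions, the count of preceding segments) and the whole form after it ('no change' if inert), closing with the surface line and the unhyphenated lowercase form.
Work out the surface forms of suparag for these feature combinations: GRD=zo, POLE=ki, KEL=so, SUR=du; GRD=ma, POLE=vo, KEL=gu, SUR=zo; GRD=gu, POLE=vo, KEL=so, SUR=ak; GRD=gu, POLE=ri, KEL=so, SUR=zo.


cell GRD=zo, POLE=ki, KEL=so, SUR=du:
underlying: mb-suparag-a-vok-da
1. k -> g, p -> b, s -> z, t -> d / _ Z: fires at position(s) 13: mbsuparagavogda
2. e -> o, i -> u / B C0 _: no change
3. s -> z, t -> d / V _ V: no change
surface: mbsuparagavogda

cell GRD=ma, POLE=vo, KEL=gu, SUR=zo:
underlying: vn-suparag-in-i-si
1. k -> g, p -> b, s -> z, t -> d / _ Z: no change
2. e -> o, i -> u / B C0 _: fires at position(s) 10: vnsuparagunisi
3. s -> z, t -> d / V _ V: fires at position(s) 13: vnsuparagunizi
surface: vnsuparagunizi

cell GRD=gu, POLE=vo, KEL=so, SUR=ak:
underlying: vn-suparag-ve-op-da
1. k -> g, p -> b, s -> z, t -> d / _ Z: fires at position(s) 13: vnsuparagveobda
2. e -> o, i -> u / B C0 _: fires at position(s) 11: vnsuparagvoobda
3. s -> z, t -> d / V _ V: no change
surface: vnsuparagvoobda

cell GRD=gu, POLE=ri, KEL=so, SUR=zo:
underlying: m-suparag-ve-i-da
1. k -> g, p -> b, s -> z, t -> d / _ Z: no change
2. e -> o, i -> u / B C0 _: fires at position(s) 10: msuparagvoida
3. s -> z, t -> d / V _ V: no change
surface: msuparagvoida


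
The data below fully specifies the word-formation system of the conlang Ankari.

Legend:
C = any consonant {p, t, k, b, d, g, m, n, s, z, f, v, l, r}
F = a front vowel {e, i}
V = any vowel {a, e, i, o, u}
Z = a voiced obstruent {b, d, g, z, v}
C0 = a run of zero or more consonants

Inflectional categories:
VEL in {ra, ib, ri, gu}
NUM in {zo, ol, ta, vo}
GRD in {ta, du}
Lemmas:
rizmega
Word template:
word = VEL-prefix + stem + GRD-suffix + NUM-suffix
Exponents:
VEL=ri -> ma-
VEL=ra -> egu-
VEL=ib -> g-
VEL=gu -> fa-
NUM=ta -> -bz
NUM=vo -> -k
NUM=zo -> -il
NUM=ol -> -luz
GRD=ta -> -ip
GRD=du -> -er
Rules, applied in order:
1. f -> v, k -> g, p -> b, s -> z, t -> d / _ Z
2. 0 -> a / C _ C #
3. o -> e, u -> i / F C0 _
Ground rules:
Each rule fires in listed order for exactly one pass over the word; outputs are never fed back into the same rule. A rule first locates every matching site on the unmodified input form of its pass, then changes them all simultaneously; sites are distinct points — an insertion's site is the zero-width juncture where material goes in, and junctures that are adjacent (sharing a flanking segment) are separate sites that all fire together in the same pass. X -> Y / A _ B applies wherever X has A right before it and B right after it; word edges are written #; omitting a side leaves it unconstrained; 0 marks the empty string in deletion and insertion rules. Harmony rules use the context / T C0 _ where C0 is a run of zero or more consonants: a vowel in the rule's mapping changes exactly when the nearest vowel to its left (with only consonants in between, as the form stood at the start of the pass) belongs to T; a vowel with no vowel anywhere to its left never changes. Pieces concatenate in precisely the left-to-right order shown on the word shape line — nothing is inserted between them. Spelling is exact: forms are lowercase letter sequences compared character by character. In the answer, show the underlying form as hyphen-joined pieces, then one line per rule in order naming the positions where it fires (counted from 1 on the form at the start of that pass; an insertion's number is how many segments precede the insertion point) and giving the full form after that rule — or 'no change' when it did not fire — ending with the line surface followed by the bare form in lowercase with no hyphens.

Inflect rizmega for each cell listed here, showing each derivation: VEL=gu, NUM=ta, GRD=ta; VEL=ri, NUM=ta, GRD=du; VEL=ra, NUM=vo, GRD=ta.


cell VEL=gu, NUM=ta, GRD=ta:
underlying: fa-rizmega-ip-bz
1. f -> v, k -> g, p -> b, s -> z, t -> d / _ Z: fires at position(s) 11: farizmegaibbz
2. 0 -> a / C _ C #: inserts after position(s) 12: farizmegaibbaz
3. o -> e, u -> i / F C0 _: no change
surface: farizmegaibbaz

cell VEL=ri, NUM=ta, GRD=du:
underlying: ma-rizmega-er-bz
1. f -> v, k -> g, p -> b, s -> z, t -> d / _ Z: no change
2. 0 -> a / C _ C #: inserts after position(s) 12: marizmegaerbaz
3. o -> e, u -> i / F C0 _: no change
surface: marizmegaerbaz

cell VEL=ra, NUM=vo, GRD=ta:
underlying: egu-rizmega-ip-k
1. f -> v, k -> g, p -> b, s -> z, t -> d / _ Z: no change
2. 0 -> a / C _ C #: inserts after position(s) 12: egurizmegaipak
3. o -> e, u -> i / F C0 _: fires at position(s) 3: egirizmegaipak
surface: egirizmegaipak


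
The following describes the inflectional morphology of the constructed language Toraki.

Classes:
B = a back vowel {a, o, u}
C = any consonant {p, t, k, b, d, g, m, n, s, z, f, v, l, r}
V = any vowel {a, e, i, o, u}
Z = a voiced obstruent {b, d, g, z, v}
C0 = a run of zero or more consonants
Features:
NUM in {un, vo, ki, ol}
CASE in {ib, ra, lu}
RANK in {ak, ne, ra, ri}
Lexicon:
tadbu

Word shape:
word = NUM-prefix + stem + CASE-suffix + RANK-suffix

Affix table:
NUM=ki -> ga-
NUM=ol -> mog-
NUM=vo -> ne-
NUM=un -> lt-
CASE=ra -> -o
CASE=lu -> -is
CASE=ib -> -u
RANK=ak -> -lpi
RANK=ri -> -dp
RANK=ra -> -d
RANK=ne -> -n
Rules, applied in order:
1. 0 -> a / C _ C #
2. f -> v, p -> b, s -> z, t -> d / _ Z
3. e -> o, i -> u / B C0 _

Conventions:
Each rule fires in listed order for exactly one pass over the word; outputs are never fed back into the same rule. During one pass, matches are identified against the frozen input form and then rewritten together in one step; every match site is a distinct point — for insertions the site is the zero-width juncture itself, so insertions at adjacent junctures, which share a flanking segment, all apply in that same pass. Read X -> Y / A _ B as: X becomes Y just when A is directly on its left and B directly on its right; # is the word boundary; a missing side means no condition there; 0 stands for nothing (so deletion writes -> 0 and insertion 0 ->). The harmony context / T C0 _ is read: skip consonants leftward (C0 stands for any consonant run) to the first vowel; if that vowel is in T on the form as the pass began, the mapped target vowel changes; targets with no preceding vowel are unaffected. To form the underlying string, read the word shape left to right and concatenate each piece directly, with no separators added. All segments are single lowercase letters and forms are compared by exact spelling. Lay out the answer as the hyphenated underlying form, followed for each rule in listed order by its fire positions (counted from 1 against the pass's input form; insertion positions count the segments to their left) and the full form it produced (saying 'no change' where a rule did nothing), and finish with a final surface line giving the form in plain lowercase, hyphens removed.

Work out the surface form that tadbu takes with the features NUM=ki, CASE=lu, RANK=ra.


underlying: ga-tadbu-is-d
1. 0 -> a / C _ C #: inserts after position(s) 9: gatadbuisad
2. f -> v, p -> b, s -> z, t -> d / _ Z: no change
3. e -> o, i -> u / B C0 _: fires at position(s) 8: gatadbuusad
surface: gatadbuusad


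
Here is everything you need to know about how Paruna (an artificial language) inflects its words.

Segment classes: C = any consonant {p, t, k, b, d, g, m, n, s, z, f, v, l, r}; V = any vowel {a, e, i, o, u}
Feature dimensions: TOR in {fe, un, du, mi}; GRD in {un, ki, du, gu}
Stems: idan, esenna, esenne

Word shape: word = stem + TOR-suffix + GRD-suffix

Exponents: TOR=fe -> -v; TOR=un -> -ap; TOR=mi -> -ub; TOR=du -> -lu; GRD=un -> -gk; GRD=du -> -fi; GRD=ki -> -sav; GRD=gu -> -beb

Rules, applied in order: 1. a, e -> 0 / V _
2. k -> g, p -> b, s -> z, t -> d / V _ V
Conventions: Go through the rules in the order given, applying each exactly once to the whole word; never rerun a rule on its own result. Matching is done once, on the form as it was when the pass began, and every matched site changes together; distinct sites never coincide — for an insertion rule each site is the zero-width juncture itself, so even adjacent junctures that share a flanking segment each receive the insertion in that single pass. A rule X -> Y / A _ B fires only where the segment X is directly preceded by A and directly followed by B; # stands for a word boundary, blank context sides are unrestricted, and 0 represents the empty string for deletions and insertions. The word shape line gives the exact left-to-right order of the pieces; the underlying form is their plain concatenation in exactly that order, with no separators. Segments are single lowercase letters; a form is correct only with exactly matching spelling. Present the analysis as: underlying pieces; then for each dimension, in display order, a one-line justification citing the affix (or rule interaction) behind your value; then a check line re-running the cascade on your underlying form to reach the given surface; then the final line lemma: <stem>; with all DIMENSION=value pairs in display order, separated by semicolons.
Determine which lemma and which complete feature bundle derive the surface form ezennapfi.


underlying: esenna-ap-fi
TOR=un - signalled by the affix -ap
GRD=du - signalled by the affix -fi
check: esennaapfi -> esennapfi -> ezennapfi
lemma: esenna; TOR=un; GRD=du


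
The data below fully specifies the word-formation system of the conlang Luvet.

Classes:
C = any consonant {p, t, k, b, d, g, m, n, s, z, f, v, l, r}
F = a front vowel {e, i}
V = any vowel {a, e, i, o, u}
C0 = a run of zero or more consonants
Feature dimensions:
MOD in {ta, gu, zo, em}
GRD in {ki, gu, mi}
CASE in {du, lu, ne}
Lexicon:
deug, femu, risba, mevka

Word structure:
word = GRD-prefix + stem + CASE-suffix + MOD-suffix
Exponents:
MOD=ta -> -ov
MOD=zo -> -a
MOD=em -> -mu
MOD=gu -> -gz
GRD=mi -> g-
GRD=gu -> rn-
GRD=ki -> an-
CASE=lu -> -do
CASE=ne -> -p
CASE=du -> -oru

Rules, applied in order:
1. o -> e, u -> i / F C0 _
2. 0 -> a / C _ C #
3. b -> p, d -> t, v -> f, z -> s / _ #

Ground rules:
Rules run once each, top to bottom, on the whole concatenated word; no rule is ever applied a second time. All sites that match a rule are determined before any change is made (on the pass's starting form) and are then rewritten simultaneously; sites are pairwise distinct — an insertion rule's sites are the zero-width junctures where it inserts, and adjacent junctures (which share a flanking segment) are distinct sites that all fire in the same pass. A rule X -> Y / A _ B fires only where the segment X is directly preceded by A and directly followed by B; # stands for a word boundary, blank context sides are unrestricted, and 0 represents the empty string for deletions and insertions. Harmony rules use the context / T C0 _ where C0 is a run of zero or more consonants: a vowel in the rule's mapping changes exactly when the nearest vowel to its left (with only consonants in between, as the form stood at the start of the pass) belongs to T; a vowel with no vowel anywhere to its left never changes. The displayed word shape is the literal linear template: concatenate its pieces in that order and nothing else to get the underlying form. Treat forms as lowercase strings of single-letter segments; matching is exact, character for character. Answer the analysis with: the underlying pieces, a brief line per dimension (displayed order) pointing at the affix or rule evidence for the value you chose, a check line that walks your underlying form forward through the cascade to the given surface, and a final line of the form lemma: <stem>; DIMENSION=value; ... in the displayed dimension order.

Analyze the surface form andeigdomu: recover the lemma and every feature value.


underlying: an-deug-do-mu
MOD=em - signalled by the affix -mu
GRD=ki - signalled by the affix an-
CASE=lu - signalled by the affix -do
check: andeugdomu -> andeigdomu -> andeigdomu -> andeigdomu
lemma: deug; MOD=em; GRD=ki; CASE=lu


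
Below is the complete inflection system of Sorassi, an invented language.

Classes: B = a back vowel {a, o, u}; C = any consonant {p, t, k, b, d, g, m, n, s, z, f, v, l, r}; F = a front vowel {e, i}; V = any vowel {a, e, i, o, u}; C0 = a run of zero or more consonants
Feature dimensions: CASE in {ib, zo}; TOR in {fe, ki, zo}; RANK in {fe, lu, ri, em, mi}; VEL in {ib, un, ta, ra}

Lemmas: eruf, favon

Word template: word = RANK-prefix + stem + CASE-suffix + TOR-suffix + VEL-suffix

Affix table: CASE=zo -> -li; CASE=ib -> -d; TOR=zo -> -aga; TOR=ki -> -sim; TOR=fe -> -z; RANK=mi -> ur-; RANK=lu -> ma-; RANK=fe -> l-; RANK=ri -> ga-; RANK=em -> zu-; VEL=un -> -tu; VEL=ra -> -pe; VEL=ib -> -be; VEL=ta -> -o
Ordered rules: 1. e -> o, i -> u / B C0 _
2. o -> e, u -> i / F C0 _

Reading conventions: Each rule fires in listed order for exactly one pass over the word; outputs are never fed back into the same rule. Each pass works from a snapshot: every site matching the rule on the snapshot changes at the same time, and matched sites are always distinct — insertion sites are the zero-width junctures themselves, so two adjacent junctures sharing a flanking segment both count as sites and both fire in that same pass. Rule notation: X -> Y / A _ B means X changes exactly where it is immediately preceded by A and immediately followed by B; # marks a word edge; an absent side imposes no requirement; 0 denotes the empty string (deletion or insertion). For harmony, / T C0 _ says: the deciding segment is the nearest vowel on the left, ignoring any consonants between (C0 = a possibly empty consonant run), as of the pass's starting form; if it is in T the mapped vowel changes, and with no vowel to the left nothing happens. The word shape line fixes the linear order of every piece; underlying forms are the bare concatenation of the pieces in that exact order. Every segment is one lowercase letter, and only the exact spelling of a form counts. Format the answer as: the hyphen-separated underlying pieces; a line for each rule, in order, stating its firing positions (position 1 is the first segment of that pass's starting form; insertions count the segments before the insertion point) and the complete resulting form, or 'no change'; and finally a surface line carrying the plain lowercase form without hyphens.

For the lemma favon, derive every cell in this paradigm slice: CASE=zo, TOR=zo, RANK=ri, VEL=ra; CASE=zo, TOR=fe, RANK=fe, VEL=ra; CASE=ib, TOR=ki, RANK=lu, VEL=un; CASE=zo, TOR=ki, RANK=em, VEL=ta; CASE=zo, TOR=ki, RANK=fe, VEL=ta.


cell CASE=zo, TOR=zo, RANK=ri, VEL=ra:
underlying: ga-favon-li-aga-pe
1. e -> o, i -> u / B C0 _: fires at position(s) 9, 14: gafavonluagapo
2. o -> e, u -> i / F C0 _: no change
surface: gafavonluagapo

cell CASE=zo, TOR=fe, RANK=fe, VEL=ra:
underlying: l-favon-li-z-pe
1. e -> o, i -> u / B C0 _: fires at position(s) 8: lfavonluzpe
2. o -> e, u -> i / F C0 _: no change
surface: lfavonluzpe

cell CASE=ib, TOR=ki, RANK=lu, VEL=un:
underlying: ma-favon-d-sim-tu
1. e -> o, i -> u / B C0 _: fires at position(s) 10: mafavondsumtu
2. o -> e, u -> i / F C0 _: no change
surface: mafavondsumtu

cell CASE=zo, TOR=ki, RANK=em, VEL=ta:
underlying: zu-favon-li-sim-o
1. e -> o, i -> u / B C0 _: fires at position(s) 9: zufavonlusimo
2. o -> e, u -> i / F C0 _: fires at position(s) 13: zufavonlusime
surface: zufavonlusime

cell CASE=zo, TOR=ki, RANK=fe, VEL=ta:
underlying: l-favon-li-sim-o
1. e -> o, i -> u / B C0 _: fires at position(s) 8: lfavonlusimo
2. o -> e, u -> i / F C0 _: fires at position(s) 12: lfavonlusime
surface: lfavonlusime


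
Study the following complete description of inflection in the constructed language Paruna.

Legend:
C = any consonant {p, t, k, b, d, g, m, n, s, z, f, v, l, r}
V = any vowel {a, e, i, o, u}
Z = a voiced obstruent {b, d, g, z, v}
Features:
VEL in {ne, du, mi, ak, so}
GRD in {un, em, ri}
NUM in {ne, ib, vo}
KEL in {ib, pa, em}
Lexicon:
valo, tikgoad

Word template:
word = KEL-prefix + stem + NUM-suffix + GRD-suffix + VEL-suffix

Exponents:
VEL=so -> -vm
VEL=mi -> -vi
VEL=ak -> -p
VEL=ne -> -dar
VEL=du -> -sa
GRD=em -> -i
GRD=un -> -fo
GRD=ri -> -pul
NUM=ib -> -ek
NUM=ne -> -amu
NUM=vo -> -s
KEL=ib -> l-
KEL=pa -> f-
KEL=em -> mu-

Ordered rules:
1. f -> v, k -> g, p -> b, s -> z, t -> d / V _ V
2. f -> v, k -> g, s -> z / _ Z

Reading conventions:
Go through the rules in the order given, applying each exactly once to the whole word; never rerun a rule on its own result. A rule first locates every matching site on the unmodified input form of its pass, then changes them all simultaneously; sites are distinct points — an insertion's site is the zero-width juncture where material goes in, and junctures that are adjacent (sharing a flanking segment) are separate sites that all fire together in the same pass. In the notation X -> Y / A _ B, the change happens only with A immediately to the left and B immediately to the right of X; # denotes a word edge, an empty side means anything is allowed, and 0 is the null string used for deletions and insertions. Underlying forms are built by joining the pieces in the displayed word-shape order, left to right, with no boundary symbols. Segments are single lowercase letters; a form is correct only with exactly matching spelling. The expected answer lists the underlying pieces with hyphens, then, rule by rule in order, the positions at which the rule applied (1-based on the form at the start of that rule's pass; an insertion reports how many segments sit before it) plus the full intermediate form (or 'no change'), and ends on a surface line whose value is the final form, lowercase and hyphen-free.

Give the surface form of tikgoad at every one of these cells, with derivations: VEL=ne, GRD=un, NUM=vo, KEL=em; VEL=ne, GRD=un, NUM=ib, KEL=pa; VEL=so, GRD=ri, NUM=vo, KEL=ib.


cell VEL=ne, GRD=un, NUM=vo, KEL=em:
underlying: mu-tikgoad-s-fo-dar
1. f -> v, k -> g, p -> b, s -> z, t -> d / V _ V: fires at position(s) 3: mudikgoadsfodar
2. f -> v, k -> g, s -> z / _ Z: fires at position(s) 5: mudiggoadsfodar
surface: mudiggoadsfodar

cell VEL=ne, GRD=un, NUM=ib, KEL=pa:
underlying: f-tikgoad-ek-fo-dar
1. f -> v, k -> g, p -> b, s -> z, t -> d / V _ V: no change
2. f -> v, k -> g, s -> z / _ Z: fires at position(s) 4: ftiggoadekfodar
surface: ftiggoadekfodar

cell VEL=so, GRD=ri, NUM=vo, KEL=ib:
underlying: l-tikgoad-s-pul-vm
1. f -> v, k -> g, p -> b, s -> z, t -> d / V _ V: no change
2. f -> v, k -> g, s -> z / _ Z: fires at position(s) 4: ltiggoadspulvm
surface: ltiggoadspulvm
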